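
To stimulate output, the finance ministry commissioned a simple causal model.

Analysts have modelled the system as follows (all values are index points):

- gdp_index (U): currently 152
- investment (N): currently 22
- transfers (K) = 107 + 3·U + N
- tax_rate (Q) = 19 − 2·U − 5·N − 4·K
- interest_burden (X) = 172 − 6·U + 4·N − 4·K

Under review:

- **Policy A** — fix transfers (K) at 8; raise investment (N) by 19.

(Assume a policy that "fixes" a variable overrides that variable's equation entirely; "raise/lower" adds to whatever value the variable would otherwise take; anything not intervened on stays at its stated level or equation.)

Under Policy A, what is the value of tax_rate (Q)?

Policy A (K := 8, N + 19):
  U = 152
  N = 22 + 19 = 41
  K = 8
  Q = 19 − 2·152 − 5·41 − 4·8 = -522

-522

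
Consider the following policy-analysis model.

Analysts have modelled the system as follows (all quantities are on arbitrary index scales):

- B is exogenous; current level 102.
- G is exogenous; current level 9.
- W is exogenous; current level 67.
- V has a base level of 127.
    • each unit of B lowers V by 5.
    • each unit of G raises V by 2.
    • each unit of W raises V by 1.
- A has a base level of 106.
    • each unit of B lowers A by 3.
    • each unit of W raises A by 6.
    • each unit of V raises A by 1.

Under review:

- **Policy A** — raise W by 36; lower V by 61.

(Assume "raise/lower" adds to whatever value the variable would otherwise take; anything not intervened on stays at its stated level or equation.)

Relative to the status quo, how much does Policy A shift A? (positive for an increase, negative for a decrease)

191

Baseline:
  B = 102
  G = 9
  W = 67
  V = 127 − 5·102 + 2·9 + 67 = -298
  A = 106 − 3·102 + 6·67 + (-298) = -96
Policy A (W + 36, V − 61):
  B = 102
  G = 9
  W = 67 + 36 = 103
  V = 127 − 5·102 + 2·9 + 103 (−61 from intervention) = -323
  A = 106 − 3·102 + 6·103 + (-323) = 95
Change in A: 95 − (-96) = 191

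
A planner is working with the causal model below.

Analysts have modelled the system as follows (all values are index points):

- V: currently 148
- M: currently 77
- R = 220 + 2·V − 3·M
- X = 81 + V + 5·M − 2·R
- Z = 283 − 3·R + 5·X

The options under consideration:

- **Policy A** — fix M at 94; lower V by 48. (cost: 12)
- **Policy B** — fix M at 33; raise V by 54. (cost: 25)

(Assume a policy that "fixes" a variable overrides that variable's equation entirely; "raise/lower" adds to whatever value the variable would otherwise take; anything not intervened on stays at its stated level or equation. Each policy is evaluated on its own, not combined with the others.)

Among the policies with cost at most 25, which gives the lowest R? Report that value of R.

138

Policy A (M := 94, V − 48):
  V = 148 − 48 = 100
  M = 94
  R = 220 + 2·100 − 3·94 = 138
Policy B (M := 33, V + 54):
  V = 148 + 54 = 202
  M = 33
  R = 220 + 2·202 − 3·33 = 525
Comparing — Policy A: R=138, Policy B: R=525. Lowest is 138 (Policy A).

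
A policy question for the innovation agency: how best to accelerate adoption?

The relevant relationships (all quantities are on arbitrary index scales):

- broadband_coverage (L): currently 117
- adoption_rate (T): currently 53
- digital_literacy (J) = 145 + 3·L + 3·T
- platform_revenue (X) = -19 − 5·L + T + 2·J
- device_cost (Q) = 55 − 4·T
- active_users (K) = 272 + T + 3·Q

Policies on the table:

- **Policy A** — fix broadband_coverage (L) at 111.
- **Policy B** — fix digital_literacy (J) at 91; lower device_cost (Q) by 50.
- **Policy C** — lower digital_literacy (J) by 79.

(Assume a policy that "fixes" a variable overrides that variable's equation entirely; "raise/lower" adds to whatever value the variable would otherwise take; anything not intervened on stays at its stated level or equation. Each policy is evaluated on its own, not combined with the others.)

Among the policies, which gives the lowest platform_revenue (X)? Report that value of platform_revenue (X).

-369

Policy A (L := 111):
  L = 111
  T = 53
  J = 145 + 3·111 + 3·53 = 637
  X = -19 − 5·111 + 53 + 2·637 = 753
Policy B (J := 91, Q − 50):
  L = 117
  T = 53
  J = 91
  X = -19 − 5·117 + 53 + 2·91 = -369
Policy C (J − 79):
  L = 117
  T = 53
  J = 145 + 3·117 + 3·53 (−79 from intervention) = 576
  X = -19 − 5·117 + 53 + 2·576 = 601
Comparing — Policy A: X=753, Policy B: X=-369, Policy C: X=601. Lowest is -369 (Policy B).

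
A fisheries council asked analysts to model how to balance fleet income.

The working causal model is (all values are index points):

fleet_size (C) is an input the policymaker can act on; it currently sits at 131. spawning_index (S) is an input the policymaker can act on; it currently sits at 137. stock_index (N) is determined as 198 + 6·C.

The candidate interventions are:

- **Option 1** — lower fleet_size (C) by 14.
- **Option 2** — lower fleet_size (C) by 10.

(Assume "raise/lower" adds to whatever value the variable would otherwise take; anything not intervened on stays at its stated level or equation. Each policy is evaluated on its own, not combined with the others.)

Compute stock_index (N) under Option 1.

900

Option 1 (C − 14):
  C = 131 − 14 = 117
  N = 198 + 6·117 = 900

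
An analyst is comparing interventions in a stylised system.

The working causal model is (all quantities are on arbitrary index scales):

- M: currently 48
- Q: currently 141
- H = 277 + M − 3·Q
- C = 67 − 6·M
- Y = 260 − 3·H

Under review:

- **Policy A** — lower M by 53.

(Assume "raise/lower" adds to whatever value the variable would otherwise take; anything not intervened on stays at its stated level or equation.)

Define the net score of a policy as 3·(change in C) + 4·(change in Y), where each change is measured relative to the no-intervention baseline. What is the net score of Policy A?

Baseline:
  M = 48
  Q = 141
  H = 277 + 48 − 3·141 = -98
  C = 67 − 6·48 = -221
  Y = 260 − 3·(-98) = 554
Policy A (M − 53):
  M = 48 − 53 = -5
  Q = 141
  H = 277 + (-5) − 3·141 = -151
  C = 67 − 6·(-5) = 97
  Y = 260 − 3·(-151) = 713
ΔC = 97 − (-221) = 318; ΔY = 713 − 554 = 159
Score = 3·318 + 4·159 = 1590

1590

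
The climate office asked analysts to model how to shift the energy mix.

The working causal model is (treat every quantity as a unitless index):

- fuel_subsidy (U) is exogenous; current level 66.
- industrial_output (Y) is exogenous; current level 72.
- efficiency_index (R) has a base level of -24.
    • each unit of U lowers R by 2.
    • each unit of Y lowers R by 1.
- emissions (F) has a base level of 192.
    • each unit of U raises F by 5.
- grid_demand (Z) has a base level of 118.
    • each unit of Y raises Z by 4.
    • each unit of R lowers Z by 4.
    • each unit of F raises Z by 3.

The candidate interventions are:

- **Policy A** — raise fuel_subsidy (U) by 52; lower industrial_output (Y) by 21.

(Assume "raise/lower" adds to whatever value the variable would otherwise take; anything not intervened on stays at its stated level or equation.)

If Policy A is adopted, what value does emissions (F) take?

782

Policy A (U + 52, Y − 21):
  U = 66 + 52 = 118
  F = 192 + 5·118 = 782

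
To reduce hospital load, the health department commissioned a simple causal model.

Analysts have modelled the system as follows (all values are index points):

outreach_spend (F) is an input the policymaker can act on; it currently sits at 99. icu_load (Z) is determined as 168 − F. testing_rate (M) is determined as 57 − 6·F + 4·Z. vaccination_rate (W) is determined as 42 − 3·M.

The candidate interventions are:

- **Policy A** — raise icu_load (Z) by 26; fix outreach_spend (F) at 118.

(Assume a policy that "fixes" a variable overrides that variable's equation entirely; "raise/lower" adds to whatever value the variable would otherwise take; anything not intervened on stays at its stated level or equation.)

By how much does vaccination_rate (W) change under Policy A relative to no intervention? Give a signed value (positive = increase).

258

Baseline:
  F = 99
  Z = 168 − 99 = 69
  M = 57 − 6·99 + 4·69 = -261
  W = 42 − 3·(-261) = 825
Policy A (Z + 26, F := 118):
  F = 118
  Z = 168 − 118 (+26 from intervention) = 76
  M = 57 − 6·118 + 4·76 = -347
  W = 42 − 3·(-347) = 1083
Change in W: 1083 − 825 = 258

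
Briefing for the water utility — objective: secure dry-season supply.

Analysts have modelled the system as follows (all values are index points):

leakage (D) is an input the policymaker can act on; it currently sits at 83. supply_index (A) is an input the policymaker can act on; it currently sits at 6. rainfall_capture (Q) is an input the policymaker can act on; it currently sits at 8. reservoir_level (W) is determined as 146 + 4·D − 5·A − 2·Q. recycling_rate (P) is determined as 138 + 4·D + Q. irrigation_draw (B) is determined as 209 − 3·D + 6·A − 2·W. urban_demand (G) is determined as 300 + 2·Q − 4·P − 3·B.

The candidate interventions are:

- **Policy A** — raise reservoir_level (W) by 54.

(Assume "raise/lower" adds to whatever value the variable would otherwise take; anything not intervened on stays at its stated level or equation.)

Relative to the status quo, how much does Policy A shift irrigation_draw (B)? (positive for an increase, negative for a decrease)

-108

Baseline:
  D = 83
  A = 6
  Q = 8
  W = 146 + 4·83 − 5·6 − 2·8 = 432
  B = 209 − 3·83 + 6·6 − 2·432 = -868
Policy A (W + 54):
  D = 83
  A = 6
  Q = 8
  W = 146 + 4·83 − 5·6 − 2·8 (+54 from intervention) = 486
  B = 209 − 3·83 + 6·6 − 2·486 = -976
Change in B: -976 − (-868) = -108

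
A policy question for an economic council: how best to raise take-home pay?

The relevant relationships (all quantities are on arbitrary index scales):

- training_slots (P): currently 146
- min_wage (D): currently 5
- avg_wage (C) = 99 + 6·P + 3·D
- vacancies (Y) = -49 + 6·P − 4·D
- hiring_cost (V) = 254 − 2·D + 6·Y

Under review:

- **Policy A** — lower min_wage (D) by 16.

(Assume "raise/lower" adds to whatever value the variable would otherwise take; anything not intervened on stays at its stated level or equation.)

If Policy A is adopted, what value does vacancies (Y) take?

Policy A (D − 16):
  P = 146
  D = 5 − 16 = -11
  Y = -49 + 6·146 − 4·(-11) = 871

871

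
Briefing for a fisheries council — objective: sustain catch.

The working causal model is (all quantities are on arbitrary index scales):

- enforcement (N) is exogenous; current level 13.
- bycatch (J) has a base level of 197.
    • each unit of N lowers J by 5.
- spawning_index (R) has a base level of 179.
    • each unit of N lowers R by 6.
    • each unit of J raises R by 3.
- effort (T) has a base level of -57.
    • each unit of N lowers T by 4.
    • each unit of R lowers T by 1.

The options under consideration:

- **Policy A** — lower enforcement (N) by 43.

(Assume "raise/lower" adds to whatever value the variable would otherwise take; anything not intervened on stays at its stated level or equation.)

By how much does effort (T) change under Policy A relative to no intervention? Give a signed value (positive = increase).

-731

Baseline:
  N = 13
  J = 197 − 5·13 = 132
  R = 179 − 6·13 + 3·132 = 497
  T = -57 − 4·13 − 497 = -606
Policy A (N − 43):
  N = 13 − 43 = -30
  J = 197 − 5·(-30) = 347
  R = 179 − 6·(-30) + 3·347 = 1400
  T = -57 − 4·(-30) − 1400 = -1337
Change in T: -1337 − (-606) = -731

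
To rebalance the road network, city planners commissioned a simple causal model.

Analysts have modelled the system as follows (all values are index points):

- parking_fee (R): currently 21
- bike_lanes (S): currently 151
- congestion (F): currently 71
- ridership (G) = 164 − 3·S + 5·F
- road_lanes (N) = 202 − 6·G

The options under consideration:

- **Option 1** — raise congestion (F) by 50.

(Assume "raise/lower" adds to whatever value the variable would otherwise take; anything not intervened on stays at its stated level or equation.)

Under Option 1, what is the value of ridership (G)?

Option 1 (F + 50):
  S = 151
  F = 71 + 50 = 121
  G = 164 − 3·151 + 5·121 = 316

316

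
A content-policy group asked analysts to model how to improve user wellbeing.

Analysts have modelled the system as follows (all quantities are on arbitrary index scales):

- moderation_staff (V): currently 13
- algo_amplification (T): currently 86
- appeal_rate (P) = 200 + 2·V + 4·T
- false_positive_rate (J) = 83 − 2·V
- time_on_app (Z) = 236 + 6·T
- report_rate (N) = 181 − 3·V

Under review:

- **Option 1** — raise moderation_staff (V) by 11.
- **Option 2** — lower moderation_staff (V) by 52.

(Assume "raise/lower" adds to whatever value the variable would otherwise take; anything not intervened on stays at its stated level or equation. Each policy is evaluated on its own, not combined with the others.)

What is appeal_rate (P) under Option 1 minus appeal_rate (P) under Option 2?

126

Option 1 (V + 11):
  V = 13 + 11 = 24
  T = 86
  P = 200 + 2·24 + 4·86 = 592
Option 2 (V − 52):
  V = 13 − 52 = -39
  T = 86
  P = 200 + 2·(-39) + 4·86 = 466
P: 592 − 466 = 126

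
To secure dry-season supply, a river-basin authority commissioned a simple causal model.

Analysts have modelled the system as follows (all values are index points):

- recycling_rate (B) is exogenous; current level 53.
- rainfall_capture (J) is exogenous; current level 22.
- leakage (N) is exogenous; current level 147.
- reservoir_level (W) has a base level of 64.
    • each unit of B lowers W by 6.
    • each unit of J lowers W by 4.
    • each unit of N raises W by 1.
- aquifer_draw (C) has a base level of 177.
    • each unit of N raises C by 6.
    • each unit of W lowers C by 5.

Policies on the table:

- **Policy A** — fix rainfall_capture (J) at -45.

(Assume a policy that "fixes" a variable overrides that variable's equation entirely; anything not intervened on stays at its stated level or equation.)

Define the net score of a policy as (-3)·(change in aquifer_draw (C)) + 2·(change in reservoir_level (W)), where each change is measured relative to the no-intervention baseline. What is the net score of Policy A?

Baseline:
  B = 53
  J = 22
  N = 147
  W = 64 − 6·53 − 4·22 + 147 = -195
  C = 177 + 6·147 − 5·(-195) = 2034
Policy A (J := -45):
  B = 53
  J = -45
  N = 147
  W = 64 − 6·53 − 4·(-45) + 147 = 73
  C = 177 + 6·147 − 5·73 = 694
ΔC = 694 − 2034 = -1340; ΔW = 73 − (-195) = 268
Score = (-3)·(-1340) + 2·268 = 4556

4556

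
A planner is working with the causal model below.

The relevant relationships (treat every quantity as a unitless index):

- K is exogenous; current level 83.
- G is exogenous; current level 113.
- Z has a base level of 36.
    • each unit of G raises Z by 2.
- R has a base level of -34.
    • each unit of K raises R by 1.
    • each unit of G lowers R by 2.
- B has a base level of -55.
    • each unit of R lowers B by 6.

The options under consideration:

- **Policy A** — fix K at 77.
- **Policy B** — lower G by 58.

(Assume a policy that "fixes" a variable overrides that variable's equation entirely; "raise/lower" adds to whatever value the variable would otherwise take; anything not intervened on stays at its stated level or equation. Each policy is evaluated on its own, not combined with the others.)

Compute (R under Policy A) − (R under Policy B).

Policy A (K := 77):
  K = 77
  G = 113
  R = -34 + 77 − 2·113 = -183
Policy B (G − 58):
  K = 83
  G = 113 − 58 = 55
  R = -34 + 83 − 2·55 = -61
R: -183 − (-61) = -122

-122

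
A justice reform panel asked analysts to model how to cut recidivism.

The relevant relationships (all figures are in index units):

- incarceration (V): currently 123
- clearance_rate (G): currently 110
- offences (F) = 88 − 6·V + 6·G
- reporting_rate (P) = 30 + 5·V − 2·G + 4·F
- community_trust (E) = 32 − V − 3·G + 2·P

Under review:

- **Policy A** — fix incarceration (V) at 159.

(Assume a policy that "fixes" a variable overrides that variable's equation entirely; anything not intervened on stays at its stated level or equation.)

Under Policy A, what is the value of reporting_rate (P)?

-219

Policy A (V := 159):
  V = 159
  G = 110
  F = 88 − 6·159 + 6·110 = -206
  P = 30 + 5·159 − 2·110 + 4·(-206) = -219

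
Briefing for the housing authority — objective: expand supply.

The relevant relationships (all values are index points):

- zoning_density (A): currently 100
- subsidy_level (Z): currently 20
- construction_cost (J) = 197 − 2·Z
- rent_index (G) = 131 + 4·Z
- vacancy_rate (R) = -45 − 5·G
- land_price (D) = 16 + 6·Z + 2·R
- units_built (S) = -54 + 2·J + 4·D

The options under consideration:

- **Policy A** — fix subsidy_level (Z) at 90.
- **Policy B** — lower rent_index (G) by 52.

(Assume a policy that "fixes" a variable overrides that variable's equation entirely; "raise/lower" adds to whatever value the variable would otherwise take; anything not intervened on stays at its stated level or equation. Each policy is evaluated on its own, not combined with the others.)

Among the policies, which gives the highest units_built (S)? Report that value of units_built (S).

Policy A (Z := 90):
  Z = 90
  J = 197 − 2·90 = 17
  G = 131 + 4·90 = 491
  R = -45 − 5·491 = -2500
  D = 16 + 6·90 + 2·(-2500) = -4444
  S = -54 + 2·17 + 4·(-4444) = -17796
Policy B (G − 52):
  Z = 20
  J = 197 − 2·20 = 157
  G = 131 + 4·20 (−52 from intervention) = 159
  R = -45 − 5·159 = -840
  D = 16 + 6·20 + 2·(-840) = -1544
  S = -54 + 2·157 + 4·(-1544) = -5916
Comparing — Policy A: S=-17796, Policy B: S=-5916. Highest is -5916 (Policy B).

-5916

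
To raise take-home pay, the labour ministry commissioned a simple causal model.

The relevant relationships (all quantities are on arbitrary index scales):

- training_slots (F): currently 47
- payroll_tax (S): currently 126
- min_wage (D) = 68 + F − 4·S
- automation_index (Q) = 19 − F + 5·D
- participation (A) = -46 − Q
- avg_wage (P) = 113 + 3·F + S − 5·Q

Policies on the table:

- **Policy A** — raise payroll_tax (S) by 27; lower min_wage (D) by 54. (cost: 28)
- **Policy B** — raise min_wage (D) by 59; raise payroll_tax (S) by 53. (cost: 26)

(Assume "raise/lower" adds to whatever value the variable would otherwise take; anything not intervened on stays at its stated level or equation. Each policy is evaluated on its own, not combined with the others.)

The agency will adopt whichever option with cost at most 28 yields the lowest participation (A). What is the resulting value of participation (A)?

Policy A (S + 27, D − 54):
  F = 47
  S = 126 + 27 = 153
  D = 68 + 47 − 4·153 (−54 from intervention) = -551
  Q = 19 − 47 + 5·(-551) = -2783
  A = -46 − (-2783) = 2737
Policy B (D + 59, S + 53):
  F = 47
  S = 126 + 53 = 179
  D = 68 + 47 − 4·179 (+59 from intervention) = -542
  Q = 19 − 47 + 5·(-542) = -2738
  A = -46 − (-2738) = 2692
Comparing — Policy A: A=2737, Policy B: A=2692. Lowest is 2692 (Policy B).

2692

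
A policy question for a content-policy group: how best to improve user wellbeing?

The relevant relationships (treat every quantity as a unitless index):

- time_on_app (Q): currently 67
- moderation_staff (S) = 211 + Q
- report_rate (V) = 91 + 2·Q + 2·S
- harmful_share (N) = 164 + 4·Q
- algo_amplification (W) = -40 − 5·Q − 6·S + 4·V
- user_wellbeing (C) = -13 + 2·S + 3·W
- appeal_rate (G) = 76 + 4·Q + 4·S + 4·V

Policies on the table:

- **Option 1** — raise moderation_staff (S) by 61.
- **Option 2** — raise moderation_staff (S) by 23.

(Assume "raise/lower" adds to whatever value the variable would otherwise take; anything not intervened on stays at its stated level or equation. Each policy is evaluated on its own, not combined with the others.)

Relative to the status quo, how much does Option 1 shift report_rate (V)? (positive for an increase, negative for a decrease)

Baseline:
  Q = 67
  S = 211 + 67 = 278
  V = 91 + 2·67 + 2·278 = 781
Option 1 (S + 61):
  Q = 67
  S = 211 + 67 (+61 from intervention) = 339
  V = 91 + 2·67 + 2·339 = 903
Change in V: 903 − 781 = 122

122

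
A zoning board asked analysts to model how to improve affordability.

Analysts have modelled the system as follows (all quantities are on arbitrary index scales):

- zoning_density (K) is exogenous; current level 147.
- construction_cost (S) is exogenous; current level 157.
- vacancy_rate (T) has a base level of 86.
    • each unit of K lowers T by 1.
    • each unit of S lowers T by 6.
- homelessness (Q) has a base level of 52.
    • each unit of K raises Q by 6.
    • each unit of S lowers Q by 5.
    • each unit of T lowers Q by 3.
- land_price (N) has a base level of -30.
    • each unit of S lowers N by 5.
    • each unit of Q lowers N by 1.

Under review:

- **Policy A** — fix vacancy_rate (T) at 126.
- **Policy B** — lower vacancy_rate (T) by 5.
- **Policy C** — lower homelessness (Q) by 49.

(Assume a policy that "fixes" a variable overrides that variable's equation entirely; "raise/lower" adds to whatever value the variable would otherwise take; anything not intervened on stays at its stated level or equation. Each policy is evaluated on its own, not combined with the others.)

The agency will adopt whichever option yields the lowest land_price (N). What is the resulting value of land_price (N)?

-3988

Policy A (T := 126):
  K = 147
  S = 157
  T = 126
  Q = 52 + 6·147 − 5·157 − 3·126 = -229
  N = -30 − 5·157 − (-229) = -586
Policy B (T − 5):
  K = 147
  S = 157
  T = 86 − 147 − 6·157 (−5 from intervention) = -1008
  Q = 52 + 6·147 − 5·157 − 3·(-1008) = 3173
  N = -30 − 5·157 − 3173 = -3988
Policy C (Q − 49):
  K = 147
  S = 157
  T = 86 − 147 − 6·157 = -1003
  Q = 52 + 6·147 − 5·157 − 3·(-1003) (−49 from intervention) = 3109
  N = -30 − 5·157 − 3109 = -3924
Comparing — Policy A: N=-586, Policy B: N=-3988, Policy C: N=-3924. Lowest is -3988 (Policy B).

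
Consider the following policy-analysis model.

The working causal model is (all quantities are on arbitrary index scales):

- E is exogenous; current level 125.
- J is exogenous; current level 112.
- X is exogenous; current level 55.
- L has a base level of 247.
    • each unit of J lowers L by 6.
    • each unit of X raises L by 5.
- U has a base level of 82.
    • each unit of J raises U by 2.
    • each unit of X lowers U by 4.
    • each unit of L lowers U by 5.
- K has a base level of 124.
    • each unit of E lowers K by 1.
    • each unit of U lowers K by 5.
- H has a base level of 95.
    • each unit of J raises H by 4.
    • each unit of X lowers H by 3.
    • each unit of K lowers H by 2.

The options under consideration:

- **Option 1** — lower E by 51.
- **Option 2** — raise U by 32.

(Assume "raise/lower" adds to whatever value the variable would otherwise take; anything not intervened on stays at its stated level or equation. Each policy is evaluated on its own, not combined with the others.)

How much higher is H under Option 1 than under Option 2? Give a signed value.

-422

Option 1 (E − 51):
  E = 125 − 51 = 74
  J = 112
  X = 55
  L = 247 − 6·112 + 5·55 = -150
  U = 82 + 2·112 − 4·55 − 5·(-150) = 836
  K = 124 − 74 − 5·836 = -4130
  H = 95 + 4·112 − 3·55 − 2·(-4130) = 8638
Option 2 (U + 32):
  E = 125
  J = 112
  X = 55
  L = 247 − 6·112 + 5·55 = -150
  U = 82 + 2·112 − 4·55 − 5·(-150) (+32 from intervention) = 868
  K = 124 − 125 − 5·868 = -4341
  H = 95 + 4·112 − 3·55 − 2·(-4341) = 9060
H: 8638 − 9060 = -422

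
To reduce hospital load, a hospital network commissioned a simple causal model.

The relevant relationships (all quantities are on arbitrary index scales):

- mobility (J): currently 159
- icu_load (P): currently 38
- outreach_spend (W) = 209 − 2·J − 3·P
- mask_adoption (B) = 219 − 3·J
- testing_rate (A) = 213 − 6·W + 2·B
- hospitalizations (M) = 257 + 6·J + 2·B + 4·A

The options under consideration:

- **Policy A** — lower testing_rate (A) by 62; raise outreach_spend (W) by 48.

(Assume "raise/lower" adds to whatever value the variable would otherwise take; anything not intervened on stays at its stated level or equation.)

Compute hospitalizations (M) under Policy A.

Policy A (A − 62, W + 48):
  J = 159
  P = 38
  W = 209 − 2·159 − 3·38 (+48 from intervention) = -175
  B = 219 − 3·159 = -258
  A = 213 − 6·(-175) + 2·(-258) (−62 from intervention) = 685
  M = 257 + 6·159 + 2·(-258) + 4·685 = 3435

3435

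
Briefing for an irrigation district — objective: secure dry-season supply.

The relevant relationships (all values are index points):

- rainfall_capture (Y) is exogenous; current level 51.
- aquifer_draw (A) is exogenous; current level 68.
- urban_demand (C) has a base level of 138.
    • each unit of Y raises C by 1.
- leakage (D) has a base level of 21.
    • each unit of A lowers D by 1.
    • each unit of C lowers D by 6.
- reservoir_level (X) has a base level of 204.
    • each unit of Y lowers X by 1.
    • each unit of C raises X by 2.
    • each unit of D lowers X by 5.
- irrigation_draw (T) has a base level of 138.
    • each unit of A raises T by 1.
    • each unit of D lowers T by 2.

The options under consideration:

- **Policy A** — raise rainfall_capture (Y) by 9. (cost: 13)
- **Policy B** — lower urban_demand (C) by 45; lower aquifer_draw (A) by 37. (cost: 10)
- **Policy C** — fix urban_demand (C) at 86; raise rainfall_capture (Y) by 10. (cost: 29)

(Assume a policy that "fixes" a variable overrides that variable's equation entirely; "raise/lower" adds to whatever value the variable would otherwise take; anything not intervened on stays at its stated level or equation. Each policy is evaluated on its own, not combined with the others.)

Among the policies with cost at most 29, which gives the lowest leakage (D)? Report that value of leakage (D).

Policy A (Y + 9):
  Y = 51 + 9 = 60
  A = 68
  C = 138 + 60 = 198
  D = 21 − 68 − 6·198 = -1235
Policy B (C − 45, A − 37):
  Y = 51
  A = 68 − 37 = 31
  C = 138 + 51 (−45 from intervention) = 144
  D = 21 − 31 − 6·144 = -874
Policy C (C := 86, Y + 10):
  Y = 51 + 10 = 61
  A = 68
  C = 86
  D = 21 − 68 − 6·86 = -563
Comparing — Policy A: D=-1235, Policy B: D=-874, Policy C: D=-563. Lowest is -1235 (Policy A).

-1235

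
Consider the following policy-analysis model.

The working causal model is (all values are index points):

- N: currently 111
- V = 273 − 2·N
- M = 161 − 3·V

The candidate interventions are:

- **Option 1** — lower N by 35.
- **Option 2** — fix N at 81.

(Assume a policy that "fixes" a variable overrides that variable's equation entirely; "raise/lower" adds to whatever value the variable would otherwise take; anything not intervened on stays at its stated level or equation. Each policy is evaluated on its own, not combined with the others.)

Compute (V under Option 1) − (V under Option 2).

Option 1 (N − 35):
  N = 111 − 35 = 76
  V = 273 − 2·76 = 121
Option 2 (N := 81):
  N = 81
  V = 273 − 2·81 = 111
V: 121 − 111 = 10

10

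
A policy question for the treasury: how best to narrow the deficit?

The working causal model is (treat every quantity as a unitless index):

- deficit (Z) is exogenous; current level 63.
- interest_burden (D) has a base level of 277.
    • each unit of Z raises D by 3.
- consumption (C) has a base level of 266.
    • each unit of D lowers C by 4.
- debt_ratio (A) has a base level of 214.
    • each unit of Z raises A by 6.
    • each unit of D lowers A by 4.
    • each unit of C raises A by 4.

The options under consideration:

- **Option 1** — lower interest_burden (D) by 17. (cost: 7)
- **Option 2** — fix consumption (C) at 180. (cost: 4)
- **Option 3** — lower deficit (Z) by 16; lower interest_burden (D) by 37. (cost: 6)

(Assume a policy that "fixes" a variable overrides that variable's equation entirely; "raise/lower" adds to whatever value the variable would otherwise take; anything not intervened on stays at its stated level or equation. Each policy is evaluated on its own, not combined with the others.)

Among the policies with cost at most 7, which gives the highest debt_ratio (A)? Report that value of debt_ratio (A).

-552

Option 1 (D − 17):
  Z = 63
  D = 277 + 3·63 (−17 from intervention) = 449
  C = 266 − 4·449 = -1530
  A = 214 + 6·63 − 4·449 + 4·(-1530) = -7324
Option 2 (C := 180):
  Z = 63
  D = 277 + 3·63 = 466
  C = 180
  A = 214 + 6·63 − 4·466 + 4·180 = -552
Option 3 (Z − 16, D − 37):
  Z = 63 − 16 = 47
  D = 277 + 3·47 (−37 from intervention) = 381
  C = 266 − 4·381 = -1258
  A = 214 + 6·47 − 4·381 + 4·(-1258) = -6060
Comparing — Option 1: A=-7324, Option 2: A=-552, Option 3: A=-6060. Highest is -552 (Option 2).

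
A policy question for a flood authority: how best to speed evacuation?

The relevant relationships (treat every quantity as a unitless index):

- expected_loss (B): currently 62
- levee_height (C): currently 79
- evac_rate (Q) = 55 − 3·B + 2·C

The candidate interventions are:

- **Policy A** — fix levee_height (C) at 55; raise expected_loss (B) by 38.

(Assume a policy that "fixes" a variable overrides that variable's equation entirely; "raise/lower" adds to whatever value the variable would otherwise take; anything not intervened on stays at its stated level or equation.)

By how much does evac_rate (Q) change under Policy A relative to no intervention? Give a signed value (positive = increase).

-162

Baseline:
  B = 62
  C = 79
  Q = 55 − 3·62 + 2·79 = 27
Policy A (C := 55, B + 38):
  B = 62 + 38 = 100
  C = 55
  Q = 55 − 3·100 + 2·55 = -135
Change in Q: -135 − 27 = -162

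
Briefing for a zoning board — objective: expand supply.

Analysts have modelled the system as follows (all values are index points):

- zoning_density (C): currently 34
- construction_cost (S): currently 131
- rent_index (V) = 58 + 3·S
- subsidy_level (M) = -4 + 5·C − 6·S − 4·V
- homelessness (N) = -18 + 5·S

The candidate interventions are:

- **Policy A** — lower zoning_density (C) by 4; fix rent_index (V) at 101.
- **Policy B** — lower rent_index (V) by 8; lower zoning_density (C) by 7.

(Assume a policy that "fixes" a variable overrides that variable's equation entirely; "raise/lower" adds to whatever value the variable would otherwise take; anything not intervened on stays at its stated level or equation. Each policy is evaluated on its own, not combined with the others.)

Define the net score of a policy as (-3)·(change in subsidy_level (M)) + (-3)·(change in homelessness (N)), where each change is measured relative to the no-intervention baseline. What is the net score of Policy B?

Baseline:
  C = 34
  S = 131
  V = 58 + 3·131 = 451
  M = -4 + 5·34 − 6·131 − 4·451 = -2424
  N = -18 + 5·131 = 637
Policy B (V − 8, C − 7):
  C = 34 − 7 = 27
  S = 131
  V = 58 + 3·131 (−8 from intervention) = 443
  M = -4 + 5·27 − 6·131 − 4·443 = -2427
  N = -18 + 5·131 = 637
ΔM = -2427 − (-2424) = -3; ΔN = 637 − 637 = 0
Score = (-3)·(-3) + (-3)·0 = 9

9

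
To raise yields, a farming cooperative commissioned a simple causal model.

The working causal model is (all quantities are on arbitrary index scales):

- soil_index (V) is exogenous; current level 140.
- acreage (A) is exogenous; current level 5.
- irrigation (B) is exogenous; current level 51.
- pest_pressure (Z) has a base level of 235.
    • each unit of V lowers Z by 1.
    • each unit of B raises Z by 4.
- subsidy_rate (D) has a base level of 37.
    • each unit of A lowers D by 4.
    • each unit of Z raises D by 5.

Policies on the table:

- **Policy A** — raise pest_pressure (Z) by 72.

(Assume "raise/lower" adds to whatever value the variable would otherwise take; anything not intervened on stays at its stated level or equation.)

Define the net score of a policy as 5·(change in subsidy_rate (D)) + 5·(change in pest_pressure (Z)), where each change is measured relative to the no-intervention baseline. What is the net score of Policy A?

2160

Baseline:
  V = 140
  A = 5
  B = 51
  Z = 235 − 140 + 4·51 = 299
  D = 37 − 4·5 + 5·299 = 1512
Policy A (Z + 72):
  V = 140
  A = 5
  B = 51
  Z = 235 − 140 + 4·51 (+72 from intervention) = 371
  D = 37 − 4·5 + 5·371 = 1872
ΔD = 1872 − 1512 = 360; ΔZ = 371 − 299 = 72
Score = 5·360 + 5·72 = 2160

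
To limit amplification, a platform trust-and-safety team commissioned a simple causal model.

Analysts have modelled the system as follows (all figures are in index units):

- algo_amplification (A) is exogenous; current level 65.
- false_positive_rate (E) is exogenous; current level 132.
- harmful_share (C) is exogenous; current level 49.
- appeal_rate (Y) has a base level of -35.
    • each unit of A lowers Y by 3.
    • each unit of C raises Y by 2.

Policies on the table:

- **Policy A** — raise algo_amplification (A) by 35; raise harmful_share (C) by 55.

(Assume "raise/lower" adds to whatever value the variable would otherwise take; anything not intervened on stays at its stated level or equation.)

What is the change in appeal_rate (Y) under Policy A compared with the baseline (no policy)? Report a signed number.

5

Baseline:
  A = 65
  C = 49
  Y = -35 − 3·65 + 2·49 = -132
Policy A (A + 35, C + 55):
  A = 65 + 35 = 100
  C = 49 + 55 = 104
  Y = -35 − 3·100 + 2·104 = -127
Change in Y: -127 − (-132) = 5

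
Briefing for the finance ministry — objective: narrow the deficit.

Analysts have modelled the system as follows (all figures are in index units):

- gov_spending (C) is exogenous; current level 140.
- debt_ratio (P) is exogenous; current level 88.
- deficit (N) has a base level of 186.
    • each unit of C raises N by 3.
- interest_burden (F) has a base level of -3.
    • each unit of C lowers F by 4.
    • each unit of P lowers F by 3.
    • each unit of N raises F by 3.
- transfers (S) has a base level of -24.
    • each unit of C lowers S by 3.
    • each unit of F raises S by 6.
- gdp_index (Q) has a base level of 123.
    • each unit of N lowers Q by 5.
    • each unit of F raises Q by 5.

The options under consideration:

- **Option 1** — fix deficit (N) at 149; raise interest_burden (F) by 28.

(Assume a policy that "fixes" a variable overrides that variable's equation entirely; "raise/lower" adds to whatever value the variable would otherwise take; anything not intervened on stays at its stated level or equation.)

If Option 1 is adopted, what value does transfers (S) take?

Option 1 (N := 149, F + 28):
  C = 140
  P = 88
  N = 149
  F = -3 − 4·140 − 3·88 + 3·149 (+28 from intervention) = -352
  S = -24 − 3·140 + 6·(-352) = -2556

-2556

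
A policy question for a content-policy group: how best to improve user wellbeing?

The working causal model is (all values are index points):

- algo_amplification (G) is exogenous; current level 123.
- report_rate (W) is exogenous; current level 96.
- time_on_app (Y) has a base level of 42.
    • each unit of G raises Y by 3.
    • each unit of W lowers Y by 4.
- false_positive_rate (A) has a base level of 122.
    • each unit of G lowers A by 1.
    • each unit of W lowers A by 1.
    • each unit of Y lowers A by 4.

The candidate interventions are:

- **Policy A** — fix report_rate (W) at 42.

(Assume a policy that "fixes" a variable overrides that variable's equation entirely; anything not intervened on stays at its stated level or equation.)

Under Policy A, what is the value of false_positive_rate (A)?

Policy A (W := 42):
  G = 123
  W = 42
  Y = 42 + 3·123 − 4·42 = 243
  A = 122 − 123 − 42 − 4·243 = -1015

-1015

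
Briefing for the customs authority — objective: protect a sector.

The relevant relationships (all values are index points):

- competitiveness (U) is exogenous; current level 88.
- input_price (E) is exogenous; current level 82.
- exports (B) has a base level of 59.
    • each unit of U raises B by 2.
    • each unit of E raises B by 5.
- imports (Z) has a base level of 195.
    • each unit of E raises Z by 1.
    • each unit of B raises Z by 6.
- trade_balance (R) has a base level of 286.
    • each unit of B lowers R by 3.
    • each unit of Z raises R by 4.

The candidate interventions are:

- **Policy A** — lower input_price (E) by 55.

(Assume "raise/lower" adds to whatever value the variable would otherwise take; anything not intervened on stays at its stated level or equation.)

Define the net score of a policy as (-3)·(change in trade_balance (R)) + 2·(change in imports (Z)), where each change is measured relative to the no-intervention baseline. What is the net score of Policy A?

Baseline:
  U = 88
  E = 82
  B = 59 + 2·88 + 5·82 = 645
  Z = 195 + 82 + 6·645 = 4147
  R = 286 − 3·645 + 4·4147 = 14939
Policy A (E − 55):
  U = 88
  E = 82 − 55 = 27
  B = 59 + 2·88 + 5·27 = 370
  Z = 195 + 27 + 6·370 = 2442
  R = 286 − 3·370 + 4·2442 = 8944
ΔR = 8944 − 14939 = -5995; ΔZ = 2442 − 4147 = -1705
Score = (-3)·(-5995) + 2·(-1705) = 14575

14575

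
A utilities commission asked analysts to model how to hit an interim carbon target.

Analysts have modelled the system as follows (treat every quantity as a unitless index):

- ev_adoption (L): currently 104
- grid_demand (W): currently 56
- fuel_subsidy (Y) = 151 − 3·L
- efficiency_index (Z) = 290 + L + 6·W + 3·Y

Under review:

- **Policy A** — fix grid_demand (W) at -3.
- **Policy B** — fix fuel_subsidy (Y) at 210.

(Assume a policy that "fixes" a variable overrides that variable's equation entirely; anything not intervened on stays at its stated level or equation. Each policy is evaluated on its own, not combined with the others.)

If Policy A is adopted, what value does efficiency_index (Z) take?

-107

Policy A (W := -3):
  L = 104
  W = -3
  Y = 151 − 3·104 = -161
  Z = 290 + 104 + 6·(-3) + 3·(-161) = -107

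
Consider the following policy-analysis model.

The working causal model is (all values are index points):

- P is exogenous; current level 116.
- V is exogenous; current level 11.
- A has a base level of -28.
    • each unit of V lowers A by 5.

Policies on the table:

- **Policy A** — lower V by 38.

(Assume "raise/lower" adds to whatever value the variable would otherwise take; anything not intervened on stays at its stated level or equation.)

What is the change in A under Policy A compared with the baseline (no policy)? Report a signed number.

190

Baseline:
  V = 11
  A = -28 − 5·11 = -83
Policy A (V − 38):
  V = 11 − 38 = -27
  A = -28 − 5·(-27) = 107
Change in A: 107 − (-83) = 190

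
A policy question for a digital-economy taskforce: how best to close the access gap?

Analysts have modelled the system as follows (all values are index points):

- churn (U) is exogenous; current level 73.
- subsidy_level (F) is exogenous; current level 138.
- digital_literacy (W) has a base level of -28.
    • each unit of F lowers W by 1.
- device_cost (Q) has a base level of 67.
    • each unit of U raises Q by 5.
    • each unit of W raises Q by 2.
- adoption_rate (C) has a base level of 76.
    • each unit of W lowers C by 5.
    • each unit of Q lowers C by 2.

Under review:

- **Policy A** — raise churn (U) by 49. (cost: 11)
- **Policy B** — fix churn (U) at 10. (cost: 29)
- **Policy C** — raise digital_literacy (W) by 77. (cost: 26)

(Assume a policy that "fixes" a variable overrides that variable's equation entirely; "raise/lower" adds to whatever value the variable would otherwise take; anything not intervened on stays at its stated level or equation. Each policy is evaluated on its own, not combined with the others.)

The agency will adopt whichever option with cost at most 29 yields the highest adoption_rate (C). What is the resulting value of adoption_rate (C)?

Policy A (U + 49):
  U = 73 + 49 = 122
  F = 138
  W = -28 − 138 = -166
  Q = 67 + 5·122 + 2·(-166) = 345
  C = 76 − 5·(-166) − 2·345 = 216
Policy B (U := 10):
  U = 10
  F = 138
  W = -28 − 138 = -166
  Q = 67 + 5·10 + 2·(-166) = -215
  C = 76 − 5·(-166) − 2·(-215) = 1336
Policy C (W + 77):
  U = 73
  F = 138
  W = -28 − 138 (+77 from intervention) = -89
  Q = 67 + 5·73 + 2·(-89) = 254
  C = 76 − 5·(-89) − 2·254 = 13
Comparing — Policy A: C=216, Policy B: C=1336, Policy C: C=13. Highest is 1336 (Policy B).

1336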